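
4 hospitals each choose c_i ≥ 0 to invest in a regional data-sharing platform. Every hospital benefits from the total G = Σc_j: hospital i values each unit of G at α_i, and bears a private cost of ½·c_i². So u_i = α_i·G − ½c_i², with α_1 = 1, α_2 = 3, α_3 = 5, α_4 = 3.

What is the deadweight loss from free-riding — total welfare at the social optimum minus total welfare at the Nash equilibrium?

166

Hospital i's FOC: ∂u_i/∂c_i = α_i − c_i = 0, so c_i* = α_i.
NE contributions = (1, 3, 5, 3); G = 12.
W^NE = (Σα)·G − ½Σα_i² = 12² − ½·44 = 122.
Planner sets c_i = Σα_j = 12 for every i, so G^SO = 4·12 = 48.
W^SO = (Σα)·G^SO − ½·4·(Σα)² = (4/2)·12² = 288.
Deadweight loss = W^SO − W^NE = 166.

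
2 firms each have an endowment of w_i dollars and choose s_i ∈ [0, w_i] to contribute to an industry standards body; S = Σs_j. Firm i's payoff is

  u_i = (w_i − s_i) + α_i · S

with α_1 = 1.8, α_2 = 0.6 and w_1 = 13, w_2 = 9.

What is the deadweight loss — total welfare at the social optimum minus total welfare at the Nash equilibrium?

∂u_i/∂s_i = α_i − 1, so firm i contributes w_i if α_i > 1, else 0.
α_i > 1 for i ∈ {1}; NE contributions (13, 0), S = 13.
W^NE = Σw_i − S^NE + (Σα_i)·S^NE = 22 + 1.4·13 = 40.2.
Planner: ∂(Σu_j)/∂s_i = Σα_j − 1 = 1.4 > 0, so everyone contributes w_i; S^SO = 22, W^SO = 22 + 1.4·22 = 52.8.
Deadweight loss = 12.6.

12.6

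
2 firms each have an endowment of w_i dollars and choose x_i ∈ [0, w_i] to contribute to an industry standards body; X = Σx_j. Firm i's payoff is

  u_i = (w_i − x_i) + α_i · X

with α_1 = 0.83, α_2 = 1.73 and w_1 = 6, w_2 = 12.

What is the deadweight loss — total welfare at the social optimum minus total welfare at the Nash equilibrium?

∂u_i/∂x_i = α_i − 1, so firm i contributes w_i if α_i > 1, else 0.
α_i > 1 for i ∈ {2}; NE contributions (0, 12), X = 12.
W^NE = Σw_i − X^NE + (Σα_i)·X^NE = 18 + 1.56·12 = 36.72.
Planner: ∂(Σu_j)/∂x_i = Σα_j − 1 = 1.56 > 0, so everyone contributes w_i; X^SO = 18, W^SO = 18 + 1.56·18 = 46.08.
Deadweight loss = 9.36.

9.36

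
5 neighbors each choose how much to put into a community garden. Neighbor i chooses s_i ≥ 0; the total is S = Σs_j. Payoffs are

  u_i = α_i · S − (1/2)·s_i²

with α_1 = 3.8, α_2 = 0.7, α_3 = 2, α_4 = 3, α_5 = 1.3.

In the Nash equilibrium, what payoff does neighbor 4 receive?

27.9

Neighbor i's FOC: ∂u_i/∂s_i = α_i − s_i = 0, so s_i* = α_i.
NE contributions = (3.8, 0.7, 2, 3, 1.3); S = 10.8.
u_4 = α_4·S − ½·(s_4)² = 3·10.8 − ½·3² = 27.9.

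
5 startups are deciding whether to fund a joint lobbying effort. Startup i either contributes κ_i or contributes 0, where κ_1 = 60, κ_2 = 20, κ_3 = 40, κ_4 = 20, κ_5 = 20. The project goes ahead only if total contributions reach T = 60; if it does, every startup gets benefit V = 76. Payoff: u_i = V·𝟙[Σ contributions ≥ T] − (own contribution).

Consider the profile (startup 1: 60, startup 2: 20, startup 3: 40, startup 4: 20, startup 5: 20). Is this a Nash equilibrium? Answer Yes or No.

Total = 160 ≥ 60: provided.
Startup 1 (pledges 60, payoff 16): dropping to 0 → total 100, payoff 76. Profitable deviation.

No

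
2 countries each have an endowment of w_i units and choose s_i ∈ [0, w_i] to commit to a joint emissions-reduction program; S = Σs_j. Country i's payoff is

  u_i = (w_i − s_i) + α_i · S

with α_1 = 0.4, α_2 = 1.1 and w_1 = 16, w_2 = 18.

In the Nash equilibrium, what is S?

18

∂u_i/∂s_i = α_i − 1, so country i contributes w_i if α_i > 1, else 0.
α_i > 1 for i ∈ {2}; NE contributions (0, 18), S = 18.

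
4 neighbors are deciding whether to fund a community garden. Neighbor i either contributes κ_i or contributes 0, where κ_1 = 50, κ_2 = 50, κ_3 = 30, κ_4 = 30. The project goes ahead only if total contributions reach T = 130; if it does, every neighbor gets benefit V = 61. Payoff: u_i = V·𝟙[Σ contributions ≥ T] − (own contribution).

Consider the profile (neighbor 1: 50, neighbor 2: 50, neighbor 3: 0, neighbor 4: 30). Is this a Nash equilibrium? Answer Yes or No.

Yes

Total = 130 ≥ 130: provided.
Neighbor 1 (pledges 50, payoff 11): dropping to 0 → total 80, payoff 0. No gain.
Neighbor 2 (pledges 50, payoff 11): dropping to 0 → total 80, payoff 0. No gain.
Neighbor 3 (pledges 0, payoff 61): pledging 30 → total 160, payoff 31. No gain.
Neighbor 4 (pledges 30, payoff 31): dropping to 0 → total 100, payoff 0. No gain.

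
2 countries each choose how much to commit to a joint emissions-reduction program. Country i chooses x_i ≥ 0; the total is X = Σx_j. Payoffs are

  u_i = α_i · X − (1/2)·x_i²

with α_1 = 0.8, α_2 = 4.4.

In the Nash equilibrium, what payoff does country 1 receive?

3.84

Country i's FOC: ∂u_i/∂x_i = α_i − x_i = 0, so x_i* = α_i.
NE contributions = (0.8, 4.4); X = 5.2.
u_1 = α_1·X − ½·(x_1)² = 0.8·5.2 − ½·0.8² = 3.84.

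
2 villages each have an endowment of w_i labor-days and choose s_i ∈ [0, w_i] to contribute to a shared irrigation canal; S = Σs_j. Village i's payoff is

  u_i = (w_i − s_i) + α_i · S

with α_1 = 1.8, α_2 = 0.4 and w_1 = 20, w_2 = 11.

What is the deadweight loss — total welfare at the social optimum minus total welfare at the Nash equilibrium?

13.2

∂u_i/∂s_i = α_i − 1, so village i contributes w_i if α_i > 1, else 0.
α_i > 1 for i ∈ {1}; NE contributions (20, 0), S = 20.
W^NE = Σw_i − S^NE + (Σα_i)·S^NE = 31 + 1.2·20 = 55.
Planner: ∂(Σu_j)/∂s_i = Σα_j − 1 = 1.2 > 0, so everyone contributes w_i; S^SO = 31, W^SO = 31 + 1.2·31 = 68.2.
Deadweight loss = 13.2.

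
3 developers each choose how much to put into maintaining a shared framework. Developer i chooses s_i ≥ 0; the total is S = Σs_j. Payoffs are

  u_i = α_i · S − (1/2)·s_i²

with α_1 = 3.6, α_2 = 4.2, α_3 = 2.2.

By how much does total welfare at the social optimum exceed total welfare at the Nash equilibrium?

Developer i's FOC: ∂u_i/∂s_i = α_i − s_i = 0, so s_i* = α_i.
NE contributions = (3.6, 4.2, 2.2); S = 10.
W^NE = (Σα)·S − ½Σα_i² = 10² − ½·35.44 = 82.28.
Planner sets s_i = Σα_j = 10 for every i, so S^SO = 3·10 = 30.
W^SO = (Σα)·S^SO − ½·3·(Σα)² = (3/2)·10² = 150.
Deadweight loss = W^SO − W^NE = 67.72.

67.72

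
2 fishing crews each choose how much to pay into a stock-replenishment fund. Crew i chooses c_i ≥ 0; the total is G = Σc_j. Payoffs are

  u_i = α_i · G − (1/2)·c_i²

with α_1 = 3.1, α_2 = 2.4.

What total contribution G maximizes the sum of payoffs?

Planner FOC: ∂(Σu_j)/∂c_i = (Σα_j) − c_i = 0, so c_i^SO = Σα_j = 5.5 for every i; G^SO = 11.

11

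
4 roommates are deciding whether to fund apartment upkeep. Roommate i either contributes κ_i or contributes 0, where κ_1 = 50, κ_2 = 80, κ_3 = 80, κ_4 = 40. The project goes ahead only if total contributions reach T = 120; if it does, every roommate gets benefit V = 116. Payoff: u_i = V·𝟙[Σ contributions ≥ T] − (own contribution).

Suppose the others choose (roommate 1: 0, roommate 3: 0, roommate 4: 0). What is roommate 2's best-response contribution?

Others' total = 0. Even contributing 80 gives 80 < 120: no benefit either way.
Best response: 0.

0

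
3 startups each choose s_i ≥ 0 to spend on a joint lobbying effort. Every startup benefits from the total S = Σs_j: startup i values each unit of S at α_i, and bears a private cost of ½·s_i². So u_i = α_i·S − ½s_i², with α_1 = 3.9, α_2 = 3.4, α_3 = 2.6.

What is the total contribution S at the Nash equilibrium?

9.9

Startup i's FOC: ∂u_i/∂s_i = α_i − s_i = 0, so s_i* = α_i.
NE contributions = (3.9, 3.4, 2.6); S = 9.9.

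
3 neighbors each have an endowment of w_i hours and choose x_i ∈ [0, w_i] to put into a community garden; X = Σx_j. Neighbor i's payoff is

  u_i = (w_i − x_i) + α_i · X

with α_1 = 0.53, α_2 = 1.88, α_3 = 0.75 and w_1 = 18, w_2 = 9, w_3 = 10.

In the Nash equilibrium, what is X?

9

∂u_i/∂x_i = α_i − 1, so neighbor i contributes w_i if α_i > 1, else 0.
α_i > 1 for i ∈ {2}; NE contributions (0, 9, 0), X = 9.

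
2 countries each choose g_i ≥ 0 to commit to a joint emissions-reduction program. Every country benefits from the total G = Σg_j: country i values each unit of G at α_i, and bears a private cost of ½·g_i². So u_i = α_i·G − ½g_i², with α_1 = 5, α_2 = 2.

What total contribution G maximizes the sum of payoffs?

14

Planner FOC: ∂(Σu_j)/∂g_i = (Σα_j) − g_i = 0, so g_i^SO = Σα_j = 7 for every i; G^SO = 14.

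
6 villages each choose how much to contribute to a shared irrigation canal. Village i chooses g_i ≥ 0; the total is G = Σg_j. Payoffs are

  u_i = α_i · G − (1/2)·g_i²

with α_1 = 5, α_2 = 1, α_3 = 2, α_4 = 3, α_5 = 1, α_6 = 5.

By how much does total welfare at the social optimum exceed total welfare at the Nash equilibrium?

Village i's FOC: ∂u_i/∂g_i = α_i − g_i = 0, so g_i* = α_i.
NE contributions = (5, 1, 2, 3, 1, 5); G = 17.
W^NE = (Σα)·G − ½Σα_i² = 17² − ½·65 = 256.5.
Planner sets g_i = Σα_j = 17 for every i, so G^SO = 6·17 = 102.
W^SO = (Σα)·G^SO − ½·6·(Σα)² = (6/2)·17² = 867.
Deadweight loss = W^SO − W^NE = 610.5.

610.5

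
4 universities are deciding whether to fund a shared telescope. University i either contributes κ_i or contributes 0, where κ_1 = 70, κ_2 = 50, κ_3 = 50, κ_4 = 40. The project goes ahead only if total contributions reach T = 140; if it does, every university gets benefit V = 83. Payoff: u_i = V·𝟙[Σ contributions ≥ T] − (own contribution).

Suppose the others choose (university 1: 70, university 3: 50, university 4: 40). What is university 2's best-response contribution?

0

Others' total = 160 ≥ 140; contributing adds cost 50 for no extra benefit.
Best response: 0.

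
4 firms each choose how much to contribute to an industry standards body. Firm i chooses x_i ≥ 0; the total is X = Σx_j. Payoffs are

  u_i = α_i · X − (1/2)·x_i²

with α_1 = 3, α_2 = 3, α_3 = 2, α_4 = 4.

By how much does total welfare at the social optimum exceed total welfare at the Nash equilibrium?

Firm i's FOC: ∂u_i/∂x_i = α_i − x_i = 0, so x_i* = α_i.
NE contributions = (3, 3, 2, 4); X = 12.
W^NE = (Σα)·X − ½Σα_i² = 12² − ½·38 = 125.
Planner sets x_i = Σα_j = 12 for every i, so X^SO = 4·12 = 48.
W^SO = (Σα)·X^SO − ½·4·(Σα)² = (4/2)·12² = 288.
Deadweight loss = W^SO − W^NE = 163.

163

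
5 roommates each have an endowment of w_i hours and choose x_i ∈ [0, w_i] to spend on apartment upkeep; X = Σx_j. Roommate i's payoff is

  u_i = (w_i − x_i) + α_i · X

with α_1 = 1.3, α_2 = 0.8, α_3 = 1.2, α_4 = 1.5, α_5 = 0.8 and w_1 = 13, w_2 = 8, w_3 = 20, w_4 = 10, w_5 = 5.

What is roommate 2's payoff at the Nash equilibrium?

∂u_i/∂x_i = α_i − 1, so roommate i contributes w_i if α_i > 1, else 0.
α_i > 1 for i ∈ {1, 3, 4}; NE contributions (13, 0, 20, 10, 0), X = 43.
u_2 = (8 − 0) + 0.8·43 = 42.4.

42.4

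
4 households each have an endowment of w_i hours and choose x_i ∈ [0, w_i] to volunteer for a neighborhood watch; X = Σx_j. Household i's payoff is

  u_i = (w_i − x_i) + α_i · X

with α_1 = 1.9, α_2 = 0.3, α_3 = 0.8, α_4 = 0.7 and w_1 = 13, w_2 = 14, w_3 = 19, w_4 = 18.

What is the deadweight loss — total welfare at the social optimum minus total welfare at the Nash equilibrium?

137.7

∂u_i/∂x_i = α_i − 1, so household i contributes w_i if α_i > 1, else 0.
α_i > 1 for i ∈ {1}; NE contributions (13, 0, 0, 0), X = 13.
W^NE = Σw_i − X^NE + (Σα_i)·X^NE = 64 + 2.7·13 = 99.1.
Planner: ∂(Σu_j)/∂x_i = Σα_j − 1 = 2.7 > 0, so everyone contributes w_i; X^SO = 64, W^SO = 64 + 2.7·64 = 236.8.
Deadweight loss = 137.7.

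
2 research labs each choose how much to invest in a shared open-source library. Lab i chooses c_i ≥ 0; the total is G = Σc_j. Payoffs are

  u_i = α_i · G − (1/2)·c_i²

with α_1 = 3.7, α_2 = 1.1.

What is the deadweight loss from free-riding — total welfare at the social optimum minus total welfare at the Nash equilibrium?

Lab i's FOC: ∂u_i/∂c_i = α_i − c_i = 0, so c_i* = α_i.
NE contributions = (3.7, 1.1); G = 4.8.
W^NE = (Σα)·G − ½Σα_i² = 4.8² − ½·14.9 = 15.59.
Planner sets c_i = Σα_j = 4.8 for every i, so G^SO = 2·4.8 = 9.6.
W^SO = (Σα)·G^SO − ½·2·(Σα)² = (2/2)·4.8² = 23.04.
Deadweight loss = W^SO − W^NE = 7.45.

7.45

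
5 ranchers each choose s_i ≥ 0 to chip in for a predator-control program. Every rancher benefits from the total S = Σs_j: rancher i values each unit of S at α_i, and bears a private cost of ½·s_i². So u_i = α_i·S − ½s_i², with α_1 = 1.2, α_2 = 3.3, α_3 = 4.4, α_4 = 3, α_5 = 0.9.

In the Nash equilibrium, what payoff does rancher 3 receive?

46.64

Rancher i's FOC: ∂u_i/∂s_i = α_i − s_i = 0, so s_i* = α_i.
NE contributions = (1.2, 3.3, 4.4, 3, 0.9); S = 12.8.
u_3 = α_3·S − ½·(s_3)² = 4.4·12.8 − ½·4.4² = 46.64.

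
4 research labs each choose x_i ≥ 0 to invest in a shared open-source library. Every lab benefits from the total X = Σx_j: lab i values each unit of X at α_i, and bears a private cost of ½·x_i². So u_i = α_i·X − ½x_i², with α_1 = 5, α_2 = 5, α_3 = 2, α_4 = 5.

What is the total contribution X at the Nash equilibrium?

17

Lab i's FOC: ∂u_i/∂x_i = α_i − x_i = 0, so x_i* = α_i.
NE contributions = (5, 5, 2, 5); X = 17.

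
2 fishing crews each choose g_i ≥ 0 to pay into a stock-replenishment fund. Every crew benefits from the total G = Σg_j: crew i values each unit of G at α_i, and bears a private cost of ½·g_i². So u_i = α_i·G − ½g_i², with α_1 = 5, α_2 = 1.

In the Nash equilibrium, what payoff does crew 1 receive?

17.5

Crew i's FOC: ∂u_i/∂g_i = α_i − g_i = 0, so g_i* = α_i.
NE contributions = (5, 1); G = 6.
u_1 = α_1·G − ½·(g_1)² = 5·6 − ½·5² = 17.5.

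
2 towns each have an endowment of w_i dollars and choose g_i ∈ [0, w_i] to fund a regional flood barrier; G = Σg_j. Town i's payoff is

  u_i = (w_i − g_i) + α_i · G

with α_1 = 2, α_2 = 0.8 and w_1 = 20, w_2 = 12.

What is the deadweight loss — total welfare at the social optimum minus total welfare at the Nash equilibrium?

21.6

∂u_i/∂g_i = α_i − 1, so town i contributes w_i if α_i > 1, else 0.
α_i > 1 for i ∈ {1}; NE contributions (20, 0), G = 20.
W^NE = Σw_i − G^NE + (Σα_i)·G^NE = 32 + 1.8·20 = 68.
Planner: ∂(Σu_j)/∂g_i = Σα_j − 1 = 1.8 > 0, so everyone contributes w_i; G^SO = 32, W^SO = 32 + 1.8·32 = 89.6.
Deadweight loss = 21.6.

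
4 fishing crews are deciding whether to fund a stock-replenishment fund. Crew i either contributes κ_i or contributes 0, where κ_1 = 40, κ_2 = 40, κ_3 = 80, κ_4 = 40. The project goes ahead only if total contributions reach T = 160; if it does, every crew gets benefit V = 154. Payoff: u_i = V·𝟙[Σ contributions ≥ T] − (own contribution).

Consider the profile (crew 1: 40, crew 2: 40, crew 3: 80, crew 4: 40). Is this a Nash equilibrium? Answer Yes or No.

Total = 200 ≥ 160: provided.
Crew 1 (pledges 40, payoff 114): dropping to 0 → total 160, payoff 154. Profitable deviation.

No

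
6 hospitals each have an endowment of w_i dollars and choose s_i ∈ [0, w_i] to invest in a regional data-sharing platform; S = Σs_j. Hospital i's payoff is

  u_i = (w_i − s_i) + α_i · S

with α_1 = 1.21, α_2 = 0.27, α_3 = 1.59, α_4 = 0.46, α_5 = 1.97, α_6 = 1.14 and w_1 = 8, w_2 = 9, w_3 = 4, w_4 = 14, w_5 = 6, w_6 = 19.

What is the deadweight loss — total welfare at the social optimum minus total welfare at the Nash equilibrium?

129.72

∂u_i/∂s_i = α_i − 1, so hospital i contributes w_i if α_i > 1, else 0.
α_i > 1 for i ∈ {1, 3, 5, 6}; NE contributions (8, 0, 4, 0, 6, 19), S = 37.
W^NE = Σw_i − S^NE + (Σα_i)·S^NE = 60 + 5.64·37 = 268.68.
Planner: ∂(Σu_j)/∂s_i = Σα_j − 1 = 5.64 > 0, so everyone contributes w_i; S^SO = 60, W^SO = 60 + 5.64·60 = 398.4.
Deadweight loss = 129.72.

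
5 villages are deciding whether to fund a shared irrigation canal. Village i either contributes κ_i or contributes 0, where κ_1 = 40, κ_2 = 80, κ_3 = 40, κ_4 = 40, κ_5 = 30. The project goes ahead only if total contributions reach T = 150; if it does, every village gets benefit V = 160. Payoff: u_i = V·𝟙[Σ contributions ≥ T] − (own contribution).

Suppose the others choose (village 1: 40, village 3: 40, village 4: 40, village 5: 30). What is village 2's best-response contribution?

Others' total = 150 ≥ 150; contributing adds cost 80 for no extra benefit.
Best response: 0.

0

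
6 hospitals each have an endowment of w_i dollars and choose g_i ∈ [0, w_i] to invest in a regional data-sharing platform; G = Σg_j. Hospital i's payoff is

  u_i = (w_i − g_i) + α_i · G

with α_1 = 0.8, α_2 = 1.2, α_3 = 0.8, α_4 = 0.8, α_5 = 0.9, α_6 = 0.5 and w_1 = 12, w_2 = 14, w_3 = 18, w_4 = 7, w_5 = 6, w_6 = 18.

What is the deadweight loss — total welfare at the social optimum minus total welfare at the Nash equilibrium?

∂u_i/∂g_i = α_i − 1, so hospital i contributes w_i if α_i > 1, else 0.
α_i > 1 for i ∈ {2}; NE contributions (0, 14, 0, 0, 0, 0), G = 14.
W^NE = Σw_i − G^NE + (Σα_i)·G^NE = 75 + 4·14 = 131.
Planner: ∂(Σu_j)/∂g_i = Σα_j − 1 = 4 > 0, so everyone contributes w_i; G^SO = 75, W^SO = 75 + 4·75 = 375.
Deadweight loss = 244.

244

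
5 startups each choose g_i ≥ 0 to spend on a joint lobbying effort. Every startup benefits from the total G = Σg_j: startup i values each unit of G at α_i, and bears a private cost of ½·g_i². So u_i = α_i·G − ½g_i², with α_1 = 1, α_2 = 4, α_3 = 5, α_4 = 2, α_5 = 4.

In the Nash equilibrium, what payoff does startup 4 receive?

Startup i's FOC: ∂u_i/∂g_i = α_i − g_i = 0, so g_i* = α_i.
NE contributions = (1, 4, 5, 2, 4); G = 16.
u_4 = α_4·G − ½·(g_4)² = 2·16 − ½·2² = 30.

30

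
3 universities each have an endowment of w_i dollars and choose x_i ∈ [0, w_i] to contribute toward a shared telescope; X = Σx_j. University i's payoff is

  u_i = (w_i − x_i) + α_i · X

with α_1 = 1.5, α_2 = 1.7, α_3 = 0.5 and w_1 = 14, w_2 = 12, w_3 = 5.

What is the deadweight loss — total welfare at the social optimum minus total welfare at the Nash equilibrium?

∂u_i/∂x_i = α_i − 1, so university i contributes w_i if α_i > 1, else 0.
α_i > 1 for i ∈ {1, 2}; NE contributions (14, 12, 0), X = 26.
W^NE = Σw_i − X^NE + (Σα_i)·X^NE = 31 + 2.7·26 = 101.2.
Planner: ∂(Σu_j)/∂x_i = Σα_j − 1 = 2.7 > 0, so everyone contributes w_i; X^SO = 31, W^SO = 31 + 2.7·31 = 114.7.
Deadweight loss = 13.5.

13.5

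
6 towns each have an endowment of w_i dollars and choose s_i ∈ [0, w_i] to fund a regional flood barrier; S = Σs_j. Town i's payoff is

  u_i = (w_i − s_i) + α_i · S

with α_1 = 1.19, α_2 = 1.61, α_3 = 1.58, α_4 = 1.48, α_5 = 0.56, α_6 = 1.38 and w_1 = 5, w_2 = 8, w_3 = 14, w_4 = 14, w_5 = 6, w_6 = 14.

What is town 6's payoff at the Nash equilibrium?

75.9

∂u_i/∂s_i = α_i − 1, so town i contributes w_i if α_i > 1, else 0.
α_i > 1 for i ∈ {1, 2, 3, 4, 6}; NE contributions (5, 8, 14, 14, 0, 14), S = 55.
u_6 = (14 − 14) + 1.38·55 = 75.9.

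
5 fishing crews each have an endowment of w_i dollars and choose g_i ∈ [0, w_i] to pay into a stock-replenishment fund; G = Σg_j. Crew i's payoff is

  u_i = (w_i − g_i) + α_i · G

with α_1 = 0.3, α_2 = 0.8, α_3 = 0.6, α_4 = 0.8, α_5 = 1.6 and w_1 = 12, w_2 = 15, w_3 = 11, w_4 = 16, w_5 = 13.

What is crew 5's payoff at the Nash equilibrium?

∂u_i/∂g_i = α_i − 1, so crew i contributes w_i if α_i > 1, else 0.
α_i > 1 for i ∈ {5}; NE contributions (0, 0, 0, 0, 13), G = 13.
u_5 = (13 − 13) + 1.6·13 = 20.8.

20.8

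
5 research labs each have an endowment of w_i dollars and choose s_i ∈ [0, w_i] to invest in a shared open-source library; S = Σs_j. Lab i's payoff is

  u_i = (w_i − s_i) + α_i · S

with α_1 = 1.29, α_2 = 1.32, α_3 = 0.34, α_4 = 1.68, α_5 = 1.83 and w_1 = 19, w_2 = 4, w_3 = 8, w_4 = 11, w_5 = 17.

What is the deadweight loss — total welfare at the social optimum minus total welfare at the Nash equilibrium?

43.68

∂u_i/∂s_i = α_i − 1, so lab i contributes w_i if α_i > 1, else 0.
α_i > 1 for i ∈ {1, 2, 4, 5}; NE contributions (19, 4, 0, 11, 17), S = 51.
W^NE = Σw_i − S^NE + (Σα_i)·S^NE = 59 + 5.46·51 = 337.46.
Planner: ∂(Σu_j)/∂s_i = Σα_j − 1 = 5.46 > 0, so everyone contributes w_i; S^SO = 59, W^SO = 59 + 5.46·59 = 381.14.
Deadweight loss = 43.68.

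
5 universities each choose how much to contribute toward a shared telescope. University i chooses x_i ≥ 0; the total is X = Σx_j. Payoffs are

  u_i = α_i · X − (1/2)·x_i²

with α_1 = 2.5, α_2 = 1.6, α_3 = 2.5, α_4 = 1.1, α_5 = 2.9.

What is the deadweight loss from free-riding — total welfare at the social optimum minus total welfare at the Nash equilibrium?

University i's FOC: ∂u_i/∂x_i = α_i − x_i = 0, so x_i* = α_i.
NE contributions = (2.5, 1.6, 2.5, 1.1, 2.9); X = 10.6.
W^NE = (Σα)·X − ½Σα_i² = 10.6² − ½·24.68 = 100.02.
Planner sets x_i = Σα_j = 10.6 for every i, so X^SO = 5·10.6 = 53.
W^SO = (Σα)·X^SO − ½·5·(Σα)² = (5/2)·10.6² = 280.9.
Deadweight loss = W^SO − W^NE = 180.88.

180.88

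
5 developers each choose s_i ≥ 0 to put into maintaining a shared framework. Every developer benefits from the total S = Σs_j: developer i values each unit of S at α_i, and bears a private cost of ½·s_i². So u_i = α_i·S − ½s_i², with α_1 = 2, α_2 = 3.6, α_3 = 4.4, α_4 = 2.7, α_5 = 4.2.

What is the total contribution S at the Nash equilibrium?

Developer i's FOC: ∂u_i/∂s_i = α_i − s_i = 0, so s_i* = α_i.
NE contributions = (2, 3.6, 4.4, 2.7, 4.2); S = 16.9.

16.9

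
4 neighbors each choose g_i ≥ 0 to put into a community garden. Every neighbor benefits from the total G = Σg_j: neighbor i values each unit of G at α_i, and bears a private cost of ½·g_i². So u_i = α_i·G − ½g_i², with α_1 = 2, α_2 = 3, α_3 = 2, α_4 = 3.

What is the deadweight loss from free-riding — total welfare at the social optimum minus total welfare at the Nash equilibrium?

Neighbor i's FOC: ∂u_i/∂g_i = α_i − g_i = 0, so g_i* = α_i.
NE contributions = (2, 3, 2, 3); G = 10.
W^NE = (Σα)·G − ½Σα_i² = 10² − ½·26 = 87.
Planner sets g_i = Σα_j = 10 for every i, so G^SO = 4·10 = 40.
W^SO = (Σα)·G^SO − ½·4·(Σα)² = (4/2)·10² = 200.
Deadweight loss = W^SO − W^NE = 113.

113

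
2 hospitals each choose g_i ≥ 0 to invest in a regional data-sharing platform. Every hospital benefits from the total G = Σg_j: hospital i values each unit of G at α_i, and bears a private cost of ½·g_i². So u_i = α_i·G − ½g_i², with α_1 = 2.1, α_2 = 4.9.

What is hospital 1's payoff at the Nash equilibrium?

12.495

Hospital i's FOC: ∂u_i/∂g_i = α_i − g_i = 0, so g_i* = α_i.
NE contributions = (2.1, 4.9); G = 7.
u_1 = α_1·G − ½·(g_1)² = 2.1·7 − ½·2.1² = 12.495.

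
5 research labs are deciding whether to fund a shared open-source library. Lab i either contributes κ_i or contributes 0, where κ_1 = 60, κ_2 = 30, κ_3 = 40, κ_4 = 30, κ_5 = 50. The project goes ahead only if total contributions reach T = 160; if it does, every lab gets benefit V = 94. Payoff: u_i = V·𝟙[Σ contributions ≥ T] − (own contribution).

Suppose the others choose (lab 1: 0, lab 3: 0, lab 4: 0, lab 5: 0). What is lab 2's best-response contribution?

Others' total = 0. Even contributing 30 gives 30 < 160: no benefit either way.
Best response: 0.

0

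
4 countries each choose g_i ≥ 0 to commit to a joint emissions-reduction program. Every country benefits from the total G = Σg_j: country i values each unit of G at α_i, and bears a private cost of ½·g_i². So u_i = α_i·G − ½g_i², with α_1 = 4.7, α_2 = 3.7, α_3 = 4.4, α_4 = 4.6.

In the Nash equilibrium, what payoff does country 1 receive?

70.735

Country i's FOC: ∂u_i/∂g_i = α_i − g_i = 0, so g_i* = α_i.
NE contributions = (4.7, 3.7, 4.4, 4.6); G = 17.4.
u_1 = α_1·G − ½·(g_1)² = 4.7·17.4 − ½·4.7² = 70.735.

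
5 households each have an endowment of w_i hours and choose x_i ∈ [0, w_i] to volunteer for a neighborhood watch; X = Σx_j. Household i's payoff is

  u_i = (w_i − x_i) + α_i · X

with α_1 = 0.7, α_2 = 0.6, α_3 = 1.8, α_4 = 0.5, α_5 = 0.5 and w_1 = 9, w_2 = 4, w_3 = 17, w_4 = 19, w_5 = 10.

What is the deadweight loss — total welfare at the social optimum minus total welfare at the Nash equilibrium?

∂u_i/∂x_i = α_i − 1, so household i contributes w_i if α_i > 1, else 0.
α_i > 1 for i ∈ {3}; NE contributions (0, 0, 17, 0, 0), X = 17.
W^NE = Σw_i − X^NE + (Σα_i)·X^NE = 59 + 3.1·17 = 111.7.
Planner: ∂(Σu_j)/∂x_i = Σα_j − 1 = 3.1 > 0, so everyone contributes w_i; X^SO = 59, W^SO = 59 + 3.1·59 = 241.9.
Deadweight loss = 130.2.

130.2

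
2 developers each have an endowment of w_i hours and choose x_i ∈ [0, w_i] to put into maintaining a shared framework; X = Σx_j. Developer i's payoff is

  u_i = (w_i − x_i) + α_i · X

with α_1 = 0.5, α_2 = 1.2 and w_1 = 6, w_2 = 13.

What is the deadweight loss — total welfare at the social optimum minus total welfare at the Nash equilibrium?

∂u_i/∂x_i = α_i − 1, so developer i contributes w_i if α_i > 1, else 0.
α_i > 1 for i ∈ {2}; NE contributions (0, 13), X = 13.
W^NE = Σw_i − X^NE + (Σα_i)·X^NE = 19 + 0.7·13 = 28.1.
Planner: ∂(Σu_j)/∂x_i = Σα_j − 1 = 0.7 > 0, so everyone contributes w_i; X^SO = 19, W^SO = 19 + 0.7·19 = 32.3.
Deadweight loss = 4.2.

4.2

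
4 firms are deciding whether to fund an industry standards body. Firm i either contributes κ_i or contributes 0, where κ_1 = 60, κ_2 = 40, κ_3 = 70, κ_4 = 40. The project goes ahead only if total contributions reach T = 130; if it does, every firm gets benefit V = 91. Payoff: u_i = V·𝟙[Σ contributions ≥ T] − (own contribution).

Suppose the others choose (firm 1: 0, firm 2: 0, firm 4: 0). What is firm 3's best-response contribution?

0

Others' total = 0. Even contributing 70 gives 70 < 130: no benefit either way.
Best response: 0.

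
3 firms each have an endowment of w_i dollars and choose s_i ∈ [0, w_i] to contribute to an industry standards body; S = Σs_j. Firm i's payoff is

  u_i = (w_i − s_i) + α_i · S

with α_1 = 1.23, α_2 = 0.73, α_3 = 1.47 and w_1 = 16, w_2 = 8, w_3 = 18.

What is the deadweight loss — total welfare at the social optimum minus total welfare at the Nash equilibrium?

∂u_i/∂s_i = α_i − 1, so firm i contributes w_i if α_i > 1, else 0.
α_i > 1 for i ∈ {1, 3}; NE contributions (16, 0, 18), S = 34.
W^NE = Σw_i − S^NE + (Σα_i)·S^NE = 42 + 2.43·34 = 124.62.
Planner: ∂(Σu_j)/∂s_i = Σα_j − 1 = 2.43 > 0, so everyone contributes w_i; S^SO = 42, W^SO = 42 + 2.43·42 = 144.06.
Deadweight loss = 19.44.

19.44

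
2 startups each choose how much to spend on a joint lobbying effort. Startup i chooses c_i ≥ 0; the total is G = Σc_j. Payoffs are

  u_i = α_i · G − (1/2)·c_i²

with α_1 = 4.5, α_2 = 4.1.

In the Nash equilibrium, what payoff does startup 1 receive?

Startup i's FOC: ∂u_i/∂c_i = α_i − c_i = 0, so c_i* = α_i.
NE contributions = (4.5, 4.1); G = 8.6.
u_1 = α_1·G − ½·(c_1)² = 4.5·8.6 − ½·4.5² = 28.575.

28.575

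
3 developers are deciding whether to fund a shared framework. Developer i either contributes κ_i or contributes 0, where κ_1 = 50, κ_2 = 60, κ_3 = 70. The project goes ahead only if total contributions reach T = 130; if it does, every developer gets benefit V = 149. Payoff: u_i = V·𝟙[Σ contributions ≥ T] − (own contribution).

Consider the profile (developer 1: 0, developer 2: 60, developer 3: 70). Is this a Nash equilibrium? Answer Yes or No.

Yes

Total = 130 ≥ 130: provided.
Developer 1 (pledges 0, payoff 149): pledging 50 → total 180, payoff 99. No gain.
Developer 2 (pledges 60, payoff 89): dropping to 0 → total 70, payoff 0. No gain.
Developer 3 (pledges 70, payoff 79): dropping to 0 → total 60, payoff 0. No gain.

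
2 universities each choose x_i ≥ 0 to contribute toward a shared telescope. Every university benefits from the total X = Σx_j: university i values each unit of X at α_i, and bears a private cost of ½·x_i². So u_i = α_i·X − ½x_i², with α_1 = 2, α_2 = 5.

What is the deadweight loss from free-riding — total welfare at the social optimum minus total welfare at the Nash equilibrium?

14.5

University i's FOC: ∂u_i/∂x_i = α_i − x_i = 0, so x_i* = α_i.
NE contributions = (2, 5); X = 7.
W^NE = (Σα)·X − ½Σα_i² = 7² − ½·29 = 34.5.
Planner sets x_i = Σα_j = 7 for every i, so X^SO = 2·7 = 14.
W^SO = (Σα)·X^SO − ½·2·(Σα)² = (2/2)·7² = 49.
Deadweight loss = W^SO − W^NE = 14.5.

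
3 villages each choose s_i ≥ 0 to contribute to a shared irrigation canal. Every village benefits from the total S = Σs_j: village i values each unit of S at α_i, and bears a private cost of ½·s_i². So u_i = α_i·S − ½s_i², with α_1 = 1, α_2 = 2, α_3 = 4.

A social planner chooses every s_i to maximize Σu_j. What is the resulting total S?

21

Planner FOC: ∂(Σu_j)/∂s_i = (Σα_j) − s_i = 0, so s_i^SO = Σα_j = 7 for every i; S^SO = 21.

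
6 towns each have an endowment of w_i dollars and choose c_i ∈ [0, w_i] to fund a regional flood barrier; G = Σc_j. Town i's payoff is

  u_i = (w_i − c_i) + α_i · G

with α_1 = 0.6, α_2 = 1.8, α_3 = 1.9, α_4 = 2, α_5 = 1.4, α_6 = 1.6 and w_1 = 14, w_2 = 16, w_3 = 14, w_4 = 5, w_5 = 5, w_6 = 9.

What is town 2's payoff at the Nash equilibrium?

88.2

∂u_i/∂c_i = α_i − 1, so town i contributes w_i if α_i > 1, else 0.
α_i > 1 for i ∈ {2, 3, 4, 5, 6}; NE contributions (0, 16, 14, 5, 5, 9), G = 49.
u_2 = (16 − 16) + 1.8·49 = 88.2.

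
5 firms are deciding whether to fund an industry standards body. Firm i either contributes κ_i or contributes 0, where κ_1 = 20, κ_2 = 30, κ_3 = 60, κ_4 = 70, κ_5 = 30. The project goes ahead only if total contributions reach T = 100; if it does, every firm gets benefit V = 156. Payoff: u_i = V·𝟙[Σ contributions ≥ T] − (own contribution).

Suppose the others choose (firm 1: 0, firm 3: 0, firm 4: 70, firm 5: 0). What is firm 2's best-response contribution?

30

Others' total = 70. Contributing 30 brings total to 100 ≥ 100: gain V − κ_2 = 126.
Best response: 30.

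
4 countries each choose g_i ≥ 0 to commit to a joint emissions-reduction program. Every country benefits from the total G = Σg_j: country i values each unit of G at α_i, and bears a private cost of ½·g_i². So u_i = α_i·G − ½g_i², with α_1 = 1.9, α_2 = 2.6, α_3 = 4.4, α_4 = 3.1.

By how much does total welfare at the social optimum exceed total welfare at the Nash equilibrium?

163.67

Country i's FOC: ∂u_i/∂g_i = α_i − g_i = 0, so g_i* = α_i.
NE contributions = (1.9, 2.6, 4.4, 3.1); G = 12.
W^NE = (Σα)·G − ½Σα_i² = 12² − ½·39.34 = 124.33.
Planner sets g_i = Σα_j = 12 for every i, so G^SO = 4·12 = 48.
W^SO = (Σα)·G^SO − ½·4·(Σα)² = (4/2)·12² = 288.
Deadweight loss = W^SO − W^NE = 163.67.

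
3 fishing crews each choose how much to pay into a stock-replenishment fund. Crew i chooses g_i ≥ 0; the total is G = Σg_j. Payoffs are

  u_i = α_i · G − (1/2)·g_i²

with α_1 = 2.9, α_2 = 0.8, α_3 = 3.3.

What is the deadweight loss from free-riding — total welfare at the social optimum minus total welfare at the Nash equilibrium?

34.47

Crew i's FOC: ∂u_i/∂g_i = α_i − g_i = 0, so g_i* = α_i.
NE contributions = (2.9, 0.8, 3.3); G = 7.
W^NE = (Σα)·G − ½Σα_i² = 7² − ½·19.94 = 39.03.
Planner sets g_i = Σα_j = 7 for every i, so G^SO = 3·7 = 21.
W^SO = (Σα)·G^SO − ½·3·(Σα)² = (3/2)·7² = 73.5.
Deadweight loss = W^SO − W^NE = 34.47.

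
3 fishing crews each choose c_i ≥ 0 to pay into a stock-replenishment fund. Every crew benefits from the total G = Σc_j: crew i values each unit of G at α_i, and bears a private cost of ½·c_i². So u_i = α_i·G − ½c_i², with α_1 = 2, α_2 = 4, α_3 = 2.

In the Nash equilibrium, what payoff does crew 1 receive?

14

Crew i's FOC: ∂u_i/∂c_i = α_i − c_i = 0, so c_i* = α_i.
NE contributions = (2, 4, 2); G = 8.
u_1 = α_1·G − ½·(c_1)² = 2·8 − ½·2² = 14.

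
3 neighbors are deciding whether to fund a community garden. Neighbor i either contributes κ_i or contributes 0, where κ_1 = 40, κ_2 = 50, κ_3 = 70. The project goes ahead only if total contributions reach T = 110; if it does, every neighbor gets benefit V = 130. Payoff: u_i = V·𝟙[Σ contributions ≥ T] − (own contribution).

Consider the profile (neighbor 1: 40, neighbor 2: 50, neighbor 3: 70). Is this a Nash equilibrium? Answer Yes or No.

Total = 160 ≥ 110: provided.
Neighbor 1 (pledges 40, payoff 90): dropping to 0 → total 120, payoff 130. Profitable deviation.

No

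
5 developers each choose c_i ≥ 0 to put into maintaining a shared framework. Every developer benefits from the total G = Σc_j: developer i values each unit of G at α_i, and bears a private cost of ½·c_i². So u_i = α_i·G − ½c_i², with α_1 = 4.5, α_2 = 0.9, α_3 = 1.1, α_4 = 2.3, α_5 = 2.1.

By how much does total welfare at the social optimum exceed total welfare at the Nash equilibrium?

194.2

Developer i's FOC: ∂u_i/∂c_i = α_i − c_i = 0, so c_i* = α_i.
NE contributions = (4.5, 0.9, 1.1, 2.3, 2.1); G = 10.9.
W^NE = (Σα)·G − ½Σα_i² = 10.9² − ½·31.97 = 102.825.
Planner sets c_i = Σα_j = 10.9 for every i, so G^SO = 5·10.9 = 54.5.
W^SO = (Σα)·G^SO − ½·5·(Σα)² = (5/2)·10.9² = 297.025.
Deadweight loss = W^SO − W^NE = 194.2.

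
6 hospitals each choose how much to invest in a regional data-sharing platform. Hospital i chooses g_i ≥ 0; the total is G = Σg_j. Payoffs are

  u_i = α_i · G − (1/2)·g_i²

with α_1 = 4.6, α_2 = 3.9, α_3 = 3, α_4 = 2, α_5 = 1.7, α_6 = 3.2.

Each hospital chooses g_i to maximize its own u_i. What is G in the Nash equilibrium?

Hospital i's FOC: ∂u_i/∂g_i = α_i − g_i = 0, so g_i* = α_i.
NE contributions = (4.6, 3.9, 3, 2, 1.7, 3.2); G = 18.4.

18.4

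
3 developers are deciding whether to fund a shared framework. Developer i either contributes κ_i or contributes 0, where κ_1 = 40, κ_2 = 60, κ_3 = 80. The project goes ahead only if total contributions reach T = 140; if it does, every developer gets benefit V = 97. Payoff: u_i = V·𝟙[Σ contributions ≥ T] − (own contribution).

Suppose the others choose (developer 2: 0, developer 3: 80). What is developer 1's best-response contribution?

Others' total = 80. Even contributing 40 gives 120 < 140: no benefit either way.
Best response: 0.

0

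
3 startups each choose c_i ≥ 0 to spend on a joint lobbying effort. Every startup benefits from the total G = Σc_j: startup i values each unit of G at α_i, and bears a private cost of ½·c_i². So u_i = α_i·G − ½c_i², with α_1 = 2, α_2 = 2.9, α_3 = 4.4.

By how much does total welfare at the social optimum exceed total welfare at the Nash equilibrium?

Startup i's FOC: ∂u_i/∂c_i = α_i − c_i = 0, so c_i* = α_i.
NE contributions = (2, 2.9, 4.4); G = 9.3.
W^NE = (Σα)·G − ½Σα_i² = 9.3² − ½·31.77 = 70.605.
Planner sets c_i = Σα_j = 9.3 for every i, so G^SO = 3·9.3 = 27.9.
W^SO = (Σα)·G^SO − ½·3·(Σα)² = (3/2)·9.3² = 129.735.
Deadweight loss = W^SO − W^NE = 59.13.

59.13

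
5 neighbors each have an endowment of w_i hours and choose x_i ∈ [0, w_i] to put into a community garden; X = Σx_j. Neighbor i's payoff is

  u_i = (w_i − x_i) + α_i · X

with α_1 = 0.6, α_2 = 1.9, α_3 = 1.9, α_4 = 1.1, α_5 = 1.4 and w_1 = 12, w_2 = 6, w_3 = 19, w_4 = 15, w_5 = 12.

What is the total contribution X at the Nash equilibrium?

52

∂u_i/∂x_i = α_i − 1, so neighbor i contributes w_i if α_i > 1, else 0.
α_i > 1 for i ∈ {2, 3, 4, 5}; NE contributions (0, 6, 19, 15, 12), X = 52.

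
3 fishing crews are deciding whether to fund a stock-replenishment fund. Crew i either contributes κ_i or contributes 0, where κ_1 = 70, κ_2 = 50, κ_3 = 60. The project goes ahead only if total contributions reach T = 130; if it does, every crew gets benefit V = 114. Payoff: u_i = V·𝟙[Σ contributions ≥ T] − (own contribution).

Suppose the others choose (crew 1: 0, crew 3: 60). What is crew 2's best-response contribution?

0

Others' total = 60. Even contributing 50 gives 110 < 130: no benefit either way.
Best response: 0.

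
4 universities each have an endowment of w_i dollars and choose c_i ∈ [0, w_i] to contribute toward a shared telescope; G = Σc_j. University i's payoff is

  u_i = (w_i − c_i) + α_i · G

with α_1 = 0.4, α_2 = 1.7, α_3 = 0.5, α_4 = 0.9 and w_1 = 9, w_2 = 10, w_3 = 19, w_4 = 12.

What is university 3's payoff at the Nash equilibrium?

∂u_i/∂c_i = α_i − 1, so university i contributes w_i if α_i > 1, else 0.
α_i > 1 for i ∈ {2}; NE contributions (0, 10, 0, 0), G = 10.
u_3 = (19 − 0) + 0.5·10 = 24.

24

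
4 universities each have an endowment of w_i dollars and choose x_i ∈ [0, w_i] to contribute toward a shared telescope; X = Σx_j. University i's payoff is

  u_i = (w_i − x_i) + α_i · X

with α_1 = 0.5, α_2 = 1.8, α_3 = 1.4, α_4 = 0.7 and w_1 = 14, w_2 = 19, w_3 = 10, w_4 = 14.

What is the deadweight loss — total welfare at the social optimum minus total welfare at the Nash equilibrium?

95.2

∂u_i/∂x_i = α_i − 1, so university i contributes w_i if α_i > 1, else 0.
α_i > 1 for i ∈ {2, 3}; NE contributions (0, 19, 10, 0), X = 29.
W^NE = Σw_i − X^NE + (Σα_i)·X^NE = 57 + 3.4·29 = 155.6.
Planner: ∂(Σu_j)/∂x_i = Σα_j − 1 = 3.4 > 0, so everyone contributes w_i; X^SO = 57, W^SO = 57 + 3.4·57 = 250.8.
Deadweight loss = 95.2.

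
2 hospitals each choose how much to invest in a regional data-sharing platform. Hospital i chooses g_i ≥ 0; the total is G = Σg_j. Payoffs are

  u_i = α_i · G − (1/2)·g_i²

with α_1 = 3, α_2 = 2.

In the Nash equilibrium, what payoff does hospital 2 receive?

Hospital i's FOC: ∂u_i/∂g_i = α_i − g_i = 0, so g_i* = α_i.
NE contributions = (3, 2); G = 5.
u_2 = α_2·G − ½·(g_2)² = 2·5 − ½·2² = 8.

8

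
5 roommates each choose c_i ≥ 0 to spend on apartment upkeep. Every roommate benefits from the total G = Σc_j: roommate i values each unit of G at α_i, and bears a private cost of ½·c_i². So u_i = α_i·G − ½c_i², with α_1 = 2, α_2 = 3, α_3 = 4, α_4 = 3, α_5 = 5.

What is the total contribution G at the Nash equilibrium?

Roommate i's FOC: ∂u_i/∂c_i = α_i − c_i = 0, so c_i* = α_i.
NE contributions = (2, 3, 4, 3, 5); G = 17.

17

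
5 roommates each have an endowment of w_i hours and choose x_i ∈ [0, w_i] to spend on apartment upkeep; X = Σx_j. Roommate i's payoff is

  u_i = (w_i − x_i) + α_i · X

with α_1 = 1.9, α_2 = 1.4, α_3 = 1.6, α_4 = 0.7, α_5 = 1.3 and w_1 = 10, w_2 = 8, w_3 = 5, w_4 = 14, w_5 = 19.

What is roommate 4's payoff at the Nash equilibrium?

∂u_i/∂x_i = α_i − 1, so roommate i contributes w_i if α_i > 1, else 0.
α_i > 1 for i ∈ {1, 2, 3, 5}; NE contributions (10, 8, 5, 0, 19), X = 42.
u_4 = (14 − 0) + 0.7·42 = 43.4.

43.4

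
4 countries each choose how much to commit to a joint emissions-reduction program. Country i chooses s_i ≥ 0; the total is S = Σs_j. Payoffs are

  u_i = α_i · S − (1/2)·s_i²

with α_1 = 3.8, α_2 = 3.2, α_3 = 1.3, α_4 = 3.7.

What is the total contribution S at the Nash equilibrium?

12

Country i's FOC: ∂u_i/∂s_i = α_i − s_i = 0, so s_i* = α_i.
NE contributions = (3.8, 3.2, 1.3, 3.7); S = 12.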